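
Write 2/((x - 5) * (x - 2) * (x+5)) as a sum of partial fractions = 1/(35*(x + 5)) - 2/(21*(x - 2)) + 1/(15*(x - 5))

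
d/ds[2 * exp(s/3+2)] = 2*exp(s/3 + 2)/3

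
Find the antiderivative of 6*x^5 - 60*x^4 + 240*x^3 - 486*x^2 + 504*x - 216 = x^6 - 12*x^5 + 60*x^4 - 162*x^3 + 252*x^2 - 216*x + C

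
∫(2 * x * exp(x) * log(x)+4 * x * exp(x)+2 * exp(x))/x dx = 2*(log(x) + 2)*exp(x) + C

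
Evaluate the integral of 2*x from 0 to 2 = 4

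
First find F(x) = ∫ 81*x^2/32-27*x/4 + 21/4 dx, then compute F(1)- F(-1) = 195/16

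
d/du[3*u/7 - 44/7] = 3/7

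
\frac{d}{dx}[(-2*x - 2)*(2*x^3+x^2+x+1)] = -16*x^3 - 18*x^2 - 8*x - 4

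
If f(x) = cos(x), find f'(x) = -sin(x)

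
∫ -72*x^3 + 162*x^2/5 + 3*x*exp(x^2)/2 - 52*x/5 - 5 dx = -18*x^4 + 54*x^3/5 - 26*x^2/5 - 5*x + 3*exp(x^2)/4 + C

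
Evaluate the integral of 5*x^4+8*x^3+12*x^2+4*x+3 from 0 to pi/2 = (2 + (1 + pi/2)^2)*(pi/2 + pi^3/8)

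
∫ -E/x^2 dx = E/x + C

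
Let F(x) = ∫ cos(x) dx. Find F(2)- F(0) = sin(2)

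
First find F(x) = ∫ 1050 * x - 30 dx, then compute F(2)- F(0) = 2040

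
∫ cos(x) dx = sin(x) + C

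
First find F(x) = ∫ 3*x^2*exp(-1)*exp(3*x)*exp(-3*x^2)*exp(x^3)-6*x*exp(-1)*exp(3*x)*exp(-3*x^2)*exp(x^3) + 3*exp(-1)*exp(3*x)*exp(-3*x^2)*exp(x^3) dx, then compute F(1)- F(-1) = 1 - exp(-8)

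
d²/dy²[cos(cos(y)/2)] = -sin(y)^2*cos(cos(y)/2)/4 + sin(cos(y)/2)*cos(y)/2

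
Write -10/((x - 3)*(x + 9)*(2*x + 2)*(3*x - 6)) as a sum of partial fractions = 5/(3168*(x + 9)) - 5/(288*(x + 1)) + 5/(99*(x - 2)) - 5/(144*(x - 3))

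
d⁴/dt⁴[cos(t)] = cos(t)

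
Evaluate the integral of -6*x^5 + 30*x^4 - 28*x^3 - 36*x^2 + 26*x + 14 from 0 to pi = -2*pi - 4 - (-2*pi - 2 + pi^2)^3 - (-2*pi - 2 + pi^2)^2 + pi^2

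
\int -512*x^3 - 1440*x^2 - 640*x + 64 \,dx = -128*x^4 - 480*x^3 - 320*x^2 + 64*x + C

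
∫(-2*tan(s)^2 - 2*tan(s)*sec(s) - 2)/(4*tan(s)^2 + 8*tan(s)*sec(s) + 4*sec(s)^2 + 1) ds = acot(2*tan(s) + 2*sec(s)) + C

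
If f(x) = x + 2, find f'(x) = 1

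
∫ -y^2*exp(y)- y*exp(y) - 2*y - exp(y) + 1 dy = -(exp(y) + 1)*(y^2 - y + 2) + C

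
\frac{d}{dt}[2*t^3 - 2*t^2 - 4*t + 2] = 6*t^2 - 4*t - 4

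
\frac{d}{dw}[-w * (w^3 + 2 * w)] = -4*w^3 - 4*w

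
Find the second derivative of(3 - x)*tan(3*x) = 6*(-3*x*sin(3*x)/cos(3*x) + 9*sin(3*x)/cos(3*x) - 1)/cos(3*x)^2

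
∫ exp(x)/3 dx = exp(x)/3 + C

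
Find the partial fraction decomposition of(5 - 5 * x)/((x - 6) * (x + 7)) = -40/(13*(x + 7)) - 25/(13*(x - 6))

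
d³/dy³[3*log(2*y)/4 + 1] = 3/(2*y^3)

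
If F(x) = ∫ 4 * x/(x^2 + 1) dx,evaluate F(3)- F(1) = -2*log(2) + 2*log(10)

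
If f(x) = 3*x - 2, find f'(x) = 3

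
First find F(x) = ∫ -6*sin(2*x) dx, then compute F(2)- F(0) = -3 + 3*cos(4)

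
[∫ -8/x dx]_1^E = -8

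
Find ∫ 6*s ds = 3*s^2 + C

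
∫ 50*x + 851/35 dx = 25*x^2 + 851*x/35 + C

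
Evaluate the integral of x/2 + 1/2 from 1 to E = -3/4 + E/2 + exp(2)/4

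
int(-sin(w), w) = cos(w) + C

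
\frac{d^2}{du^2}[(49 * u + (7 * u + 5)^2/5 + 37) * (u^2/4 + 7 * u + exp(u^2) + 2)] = 196*u^4*exp(u^2)/5 + 252*u^3*exp(u^2) + 266*u^2*exp(u^2) + 147*u^2/5 + 378*u*exp(u^2) + 5061*u/10 + 518*exp(u^2)/5 + 4711/5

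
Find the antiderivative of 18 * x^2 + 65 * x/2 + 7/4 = 6*x^3 + 65*x^2/4 + 7*x/4 + C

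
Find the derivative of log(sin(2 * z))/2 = 1/tan(2*z)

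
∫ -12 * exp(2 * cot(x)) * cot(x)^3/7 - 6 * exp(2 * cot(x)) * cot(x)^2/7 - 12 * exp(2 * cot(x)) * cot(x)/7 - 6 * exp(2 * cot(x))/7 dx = 6*exp(2*cot(x))*cot(x)/7 + C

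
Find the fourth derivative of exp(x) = exp(x)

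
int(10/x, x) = 10*log(x) + C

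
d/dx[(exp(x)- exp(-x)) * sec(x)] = sqrt(2)*(exp(2*x)*sin(x + pi/4) + cos(x + pi/4))*exp(-x)/cos(x)^2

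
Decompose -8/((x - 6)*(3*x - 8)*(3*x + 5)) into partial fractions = -24/(299*(3*x + 5)) + 12/(65*(3*x - 8)) - 4/(115*(x - 6))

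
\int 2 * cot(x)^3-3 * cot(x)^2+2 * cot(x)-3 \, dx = (3 - cot(x))*cot(x) + C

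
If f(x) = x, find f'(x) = 1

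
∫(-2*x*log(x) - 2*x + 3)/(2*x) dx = (3 - 2*x)*log(x)/2 + C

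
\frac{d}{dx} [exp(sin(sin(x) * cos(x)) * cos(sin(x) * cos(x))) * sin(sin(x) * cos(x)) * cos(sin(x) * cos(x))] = (-sin(2*(x - sin(2*x))) + sin(2*(x + sin(2*x))) + 4*cos(2*x - sin(2*x)) + 4*cos(2*x + sin(2*x)))*exp(sin(sin(2*x))/2)/8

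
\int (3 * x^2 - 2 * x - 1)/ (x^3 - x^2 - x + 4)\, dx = log(x^3 - x^2 - x + 4) + C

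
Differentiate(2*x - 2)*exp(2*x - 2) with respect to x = 4*x*exp(2*x - 2) - 2*exp(2*x - 2)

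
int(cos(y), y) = sin(y) + C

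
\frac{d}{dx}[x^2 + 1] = 2*x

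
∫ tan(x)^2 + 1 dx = tan(x) + C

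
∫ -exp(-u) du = exp(-u) + C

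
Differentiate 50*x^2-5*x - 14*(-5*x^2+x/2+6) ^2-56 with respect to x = -1400*x^3 + 210*x^2 + 1773*x - 89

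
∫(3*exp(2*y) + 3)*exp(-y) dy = 6*sinh(y) + C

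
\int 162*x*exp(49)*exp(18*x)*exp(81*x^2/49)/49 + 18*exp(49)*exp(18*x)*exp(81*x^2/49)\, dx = exp((9*x + 49)^2/49) + C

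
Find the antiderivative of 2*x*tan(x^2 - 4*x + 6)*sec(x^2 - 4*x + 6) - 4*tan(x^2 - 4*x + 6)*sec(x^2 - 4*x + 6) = sec((x - 2)^2 + 2) + C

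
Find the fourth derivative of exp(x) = exp(x)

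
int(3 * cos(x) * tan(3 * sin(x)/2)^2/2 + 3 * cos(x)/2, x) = tan(3*sin(x)/2) + C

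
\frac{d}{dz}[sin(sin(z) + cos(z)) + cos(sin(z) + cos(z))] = 2*cos(z + pi/4)*cos(sqrt(2)*sin(z + pi/4) + pi/4)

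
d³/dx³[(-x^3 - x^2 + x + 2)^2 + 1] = 120*x^3 + 120*x^2 - 24*x - 36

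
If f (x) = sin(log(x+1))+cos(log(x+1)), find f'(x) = sqrt(2)*cos(log(x + 1) + pi/4)/(x + 1)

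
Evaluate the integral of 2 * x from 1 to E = -1 + exp(2)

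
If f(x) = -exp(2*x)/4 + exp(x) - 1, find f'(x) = -exp(2*x)/2 + exp(x)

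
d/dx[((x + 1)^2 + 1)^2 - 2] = 4*x^3 + 12*x^2 + 16*x + 8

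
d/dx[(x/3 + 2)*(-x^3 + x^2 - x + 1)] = -4*x^3/3 - 5*x^2 + 10*x/3 - 5/3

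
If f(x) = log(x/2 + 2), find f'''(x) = 2/(x^3 + 12*x^2 + 48*x + 64)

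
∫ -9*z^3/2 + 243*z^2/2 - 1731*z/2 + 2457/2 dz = -9*z^4/8 + 81*z^3/2 - 1731*z^2/4 + 2457*z/2 + C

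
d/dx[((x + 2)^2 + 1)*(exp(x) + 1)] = x^2*exp(x) + 6*x*exp(x) + 2*x + 9*exp(x) + 4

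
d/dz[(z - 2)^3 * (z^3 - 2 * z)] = 6*z^5 - 30*z^4 + 40*z^3 + 12*z^2 - 48*z + 16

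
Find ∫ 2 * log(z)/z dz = log(z)^2 + C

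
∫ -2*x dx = -x^2 + C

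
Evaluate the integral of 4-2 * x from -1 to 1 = 8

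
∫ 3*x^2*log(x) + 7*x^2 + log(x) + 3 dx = x*(x^2 + 1)*(log(x) + 2) + C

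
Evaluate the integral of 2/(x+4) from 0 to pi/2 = 2*log(pi/8 + 1)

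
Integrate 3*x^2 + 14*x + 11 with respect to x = x^3 + 7*x^2 + 11*x + C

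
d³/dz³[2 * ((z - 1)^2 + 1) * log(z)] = (4*z^2 + 4*z + 8)/z^3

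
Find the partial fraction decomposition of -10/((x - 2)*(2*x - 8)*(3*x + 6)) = -5/(72*(x + 2)) + 5/(24*(x - 2)) - 5/(36*(x - 4))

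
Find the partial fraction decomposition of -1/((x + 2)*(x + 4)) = 1/(2*(x + 4)) - 1/(2*(x + 2))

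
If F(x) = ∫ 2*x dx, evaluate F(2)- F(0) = 4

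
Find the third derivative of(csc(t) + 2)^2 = 4*(1 + 2/sin(t) - 6/sin(t)^2 - 6/sin(t)^3)*cos(t)/sin(t)^2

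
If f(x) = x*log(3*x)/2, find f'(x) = log(x)/2 + 1/2 + log(3)/2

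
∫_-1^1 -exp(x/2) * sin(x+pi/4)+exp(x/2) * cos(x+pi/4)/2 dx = -exp(-1/2)*sin(pi/4 + 1) + exp(1/2)*cos(pi/4 + 1)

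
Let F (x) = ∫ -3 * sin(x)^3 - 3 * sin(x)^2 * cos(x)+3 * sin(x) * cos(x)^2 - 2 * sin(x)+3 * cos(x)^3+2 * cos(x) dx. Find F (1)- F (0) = -3 + 2*cos(1) + 2*sin(1) + (cos(1) + sin(1))^3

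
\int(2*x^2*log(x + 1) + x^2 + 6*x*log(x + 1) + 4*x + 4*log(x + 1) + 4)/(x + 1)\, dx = (x + 2)^2*log(x + 1) + C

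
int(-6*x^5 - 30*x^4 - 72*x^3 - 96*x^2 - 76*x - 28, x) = -x^6 - 6*x^5 - 18*x^4 - 32*x^3 - 38*x^2 - 28*x + C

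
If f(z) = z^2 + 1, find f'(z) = 2*z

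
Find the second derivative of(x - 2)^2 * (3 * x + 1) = 18*x - 22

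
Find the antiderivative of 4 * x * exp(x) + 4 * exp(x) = 4*x*exp(x) + C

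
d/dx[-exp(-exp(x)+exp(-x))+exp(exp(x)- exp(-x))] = (exp(2*x) + exp(2*exp(x) - 2*exp(-x)) + exp(2*x + 2*exp(x) - 2*exp(-x)) + 1)*exp(-x - exp(x) + exp(-x))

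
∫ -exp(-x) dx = exp(-x) + C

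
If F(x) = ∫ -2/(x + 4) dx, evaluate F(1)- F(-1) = -2*log(5) + 2*log(3)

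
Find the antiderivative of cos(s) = sin(s) + C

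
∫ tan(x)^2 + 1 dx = tan(x) + C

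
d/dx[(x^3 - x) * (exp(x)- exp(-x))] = (x^3*exp(2*x) + x^3 + 3*x^2*exp(2*x) - 3*x^2 - x*exp(2*x) - x - exp(2*x) + 1)*exp(-x)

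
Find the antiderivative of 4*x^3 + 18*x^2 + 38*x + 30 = x^4 + 6*x^3 + 19*x^2 + 30*x + C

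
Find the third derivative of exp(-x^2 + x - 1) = (-8*x^3 + 12*x^2 + 6*x - 5)*exp(-x^2 + x - 1)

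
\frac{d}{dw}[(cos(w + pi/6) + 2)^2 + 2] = -4*sin(w + pi/6) - sin(2*w + pi/3)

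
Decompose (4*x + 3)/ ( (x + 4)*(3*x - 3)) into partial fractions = 13/(15*(x + 4)) + 7/(15*(x - 1))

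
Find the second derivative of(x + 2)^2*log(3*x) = (2*x^2*log(x) + 2*x^2*log(3) + 3*x^2 + 4*x - 4)/x^2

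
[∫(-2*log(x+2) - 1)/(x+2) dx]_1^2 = -log(4)^2 - log(4) + log(3) + log(3)^2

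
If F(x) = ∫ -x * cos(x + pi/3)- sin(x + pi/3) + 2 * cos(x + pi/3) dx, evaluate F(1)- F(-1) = -sqrt(3)*cos(1) + 2*sin(1)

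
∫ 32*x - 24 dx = 16*x^2 - 24*x + C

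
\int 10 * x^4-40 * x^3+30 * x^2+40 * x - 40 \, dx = 2*x^5 - 10*x^4 + 10*x^3 + 20*x^2 - 40*x + C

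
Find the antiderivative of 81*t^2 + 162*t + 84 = 27*t^3 + 81*t^2 + 84*t + C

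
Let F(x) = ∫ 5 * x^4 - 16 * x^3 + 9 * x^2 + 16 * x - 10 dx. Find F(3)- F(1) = 44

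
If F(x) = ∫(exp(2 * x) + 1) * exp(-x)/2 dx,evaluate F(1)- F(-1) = E - exp(-1)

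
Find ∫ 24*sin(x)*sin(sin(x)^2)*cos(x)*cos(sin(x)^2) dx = 6*sin(sin(x)^2)^2 + C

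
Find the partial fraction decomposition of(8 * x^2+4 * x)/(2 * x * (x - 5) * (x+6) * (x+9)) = -17/(21*(x + 9)) + 2/(3*(x + 6)) + 1/(7*(x - 5))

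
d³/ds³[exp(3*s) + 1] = 27*exp(3*s)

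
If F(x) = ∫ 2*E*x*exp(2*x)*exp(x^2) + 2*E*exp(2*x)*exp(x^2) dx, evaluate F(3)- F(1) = -exp(4) + exp(16)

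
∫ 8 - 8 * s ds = -4*s^2 + 8*s + C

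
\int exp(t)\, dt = exp(t) + C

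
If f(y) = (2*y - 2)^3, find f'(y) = 24*y^2 - 48*y + 24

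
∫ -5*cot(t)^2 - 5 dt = 5*cot(t) + C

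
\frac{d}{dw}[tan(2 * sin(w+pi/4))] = 2*cos(w + pi/4)/cos(2*sin(w + pi/4))^2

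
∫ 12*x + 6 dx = 6*x^2 + 6*x + C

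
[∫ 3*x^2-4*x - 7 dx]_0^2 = -14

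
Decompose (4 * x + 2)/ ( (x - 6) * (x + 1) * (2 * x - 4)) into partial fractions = -1/(21*(x + 1)) - 5/(12*(x - 2)) + 13/(28*(x - 6))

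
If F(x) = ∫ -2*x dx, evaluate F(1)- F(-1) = 0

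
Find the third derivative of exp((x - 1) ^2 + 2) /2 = 4*x^3*exp(x^2 - 2*x + 3) - 12*x^2*exp(x^2 - 2*x + 3) + 18*x*exp(x^2 - 2*x + 3) - 10*exp(x^2 - 2*x + 3)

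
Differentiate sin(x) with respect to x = cos(x)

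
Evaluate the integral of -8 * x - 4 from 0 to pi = -4*pi^2 - 4*pi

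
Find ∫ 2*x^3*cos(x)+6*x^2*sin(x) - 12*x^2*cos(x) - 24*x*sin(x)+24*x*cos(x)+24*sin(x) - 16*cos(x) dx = 2*(x - 2)^3*sin(x) + C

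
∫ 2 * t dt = t^2 + C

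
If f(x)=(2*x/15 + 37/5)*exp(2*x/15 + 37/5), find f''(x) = 8*x*exp(2*x/15 + 37/5)/3375 + 188*exp(2*x/15 + 37/5)/1125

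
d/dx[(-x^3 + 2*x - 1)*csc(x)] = (x^3*cos(x)/sin(x) - 3*x^2 - 2*x*cos(x)/sin(x) + 2 + cos(x)/sin(x))/sin(x)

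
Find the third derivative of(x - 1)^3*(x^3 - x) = 120*x^3 - 180*x^2 + 48*x + 12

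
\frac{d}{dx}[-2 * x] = -2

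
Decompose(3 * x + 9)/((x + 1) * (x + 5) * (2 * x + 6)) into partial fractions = -3/(8*(x + 5)) + 3/(8*(x + 1))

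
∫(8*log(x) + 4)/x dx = (2*log(x) + 1)^2 + C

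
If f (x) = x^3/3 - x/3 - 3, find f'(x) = x^2 - 1/3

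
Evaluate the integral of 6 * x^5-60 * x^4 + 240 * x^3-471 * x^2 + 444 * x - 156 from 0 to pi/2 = -40 + 3*(-2 + pi/2)^3 + (-2 + pi/2)^6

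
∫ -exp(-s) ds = exp(-s) + C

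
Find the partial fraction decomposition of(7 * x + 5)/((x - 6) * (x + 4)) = 23/(10*(x + 4)) + 47/(10*(x - 6))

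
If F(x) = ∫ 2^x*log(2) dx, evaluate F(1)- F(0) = 1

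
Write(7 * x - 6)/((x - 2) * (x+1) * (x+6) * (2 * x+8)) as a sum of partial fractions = 3/(10*(x + 6)) - 17/(36*(x + 4)) + 13/(90*(x + 1)) + 1/(36*(x - 2))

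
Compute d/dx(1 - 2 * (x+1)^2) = -4*x - 4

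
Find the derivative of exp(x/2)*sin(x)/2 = (sin(x) + 2*cos(x))*exp(x/2)/4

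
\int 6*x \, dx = 3*x^2 + C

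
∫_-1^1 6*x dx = 0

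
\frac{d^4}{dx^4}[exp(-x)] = exp(-x)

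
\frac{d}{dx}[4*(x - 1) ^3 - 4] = 12*x^2 - 24*x + 12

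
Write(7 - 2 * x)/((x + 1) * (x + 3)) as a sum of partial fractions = -13/(2*(x + 3)) + 9/(2*(x + 1))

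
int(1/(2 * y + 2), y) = log(y + 1)/2 + C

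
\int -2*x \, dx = -x^2 + C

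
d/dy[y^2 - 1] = 2*y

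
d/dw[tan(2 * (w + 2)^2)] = 4*w*tan(2*w^2 + 8*w + 8)^2 + 4*w + 8*tan(2*w^2 + 8*w + 8)^2 + 8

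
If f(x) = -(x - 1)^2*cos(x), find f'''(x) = -x^2*sin(x) + 2*x*sin(x) + 6*x*cos(x) + 5*sin(x) - 6*cos(x)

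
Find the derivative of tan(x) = cos(x)^(-2)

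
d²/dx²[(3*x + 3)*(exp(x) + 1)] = 3*x*exp(x) + 9*exp(x)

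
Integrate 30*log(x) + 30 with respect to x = 30*x*log(x) + C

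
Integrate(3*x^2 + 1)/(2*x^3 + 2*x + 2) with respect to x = log(x^3 + x + 1)/2 + C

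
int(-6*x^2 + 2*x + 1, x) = -2*x^3 + x^2 + x + C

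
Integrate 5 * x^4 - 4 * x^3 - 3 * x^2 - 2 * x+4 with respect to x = x^5 - x^4 - x^3 - x^2 + 4*x + C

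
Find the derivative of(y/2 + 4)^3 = 3*y^2/8 + 6*y + 24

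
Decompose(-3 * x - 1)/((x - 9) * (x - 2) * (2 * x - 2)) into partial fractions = -1/(4*(x - 1)) + 1/(2*(x - 2)) - 1/(4*(x - 9))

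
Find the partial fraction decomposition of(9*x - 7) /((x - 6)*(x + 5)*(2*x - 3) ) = -2/(9*(2*x - 3)) - 4/(11*(x + 5)) + 47/(99*(x - 6))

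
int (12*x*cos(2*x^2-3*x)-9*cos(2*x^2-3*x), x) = 3*sin(x*(2*x - 3)) + C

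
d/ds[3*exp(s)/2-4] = 3*exp(s)/2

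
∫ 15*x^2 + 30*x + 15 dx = 5*x^3 + 15*x^2 + 15*x + C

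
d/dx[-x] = -1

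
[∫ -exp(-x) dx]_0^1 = -2 + (1 + E)*exp(-1)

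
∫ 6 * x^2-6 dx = 2*x^3 - 6*x + C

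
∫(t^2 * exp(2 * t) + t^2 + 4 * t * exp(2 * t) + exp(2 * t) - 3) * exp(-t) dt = 2*(t^2 + 2*t - 1)*sinh(t) + C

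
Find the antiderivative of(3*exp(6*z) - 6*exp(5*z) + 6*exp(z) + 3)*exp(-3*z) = (-(1 - exp(z))*exp(z) - 1)^3*exp(-3*z) + C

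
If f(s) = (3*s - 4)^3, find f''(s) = 162*s - 216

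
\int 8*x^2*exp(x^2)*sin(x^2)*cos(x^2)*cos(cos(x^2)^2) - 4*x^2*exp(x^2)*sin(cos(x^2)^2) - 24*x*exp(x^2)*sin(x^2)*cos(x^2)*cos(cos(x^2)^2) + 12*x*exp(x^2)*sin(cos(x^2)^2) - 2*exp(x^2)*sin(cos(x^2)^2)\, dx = 2*(3 - x)*exp(x^2)*sin(cos(x^2)^2) + C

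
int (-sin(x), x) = cos(x) + C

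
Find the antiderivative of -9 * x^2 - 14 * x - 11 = -3*x^3 - 7*x^2 - 11*x + C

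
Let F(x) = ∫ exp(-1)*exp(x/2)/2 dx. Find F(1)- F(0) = -exp(-1) + exp(-1/2)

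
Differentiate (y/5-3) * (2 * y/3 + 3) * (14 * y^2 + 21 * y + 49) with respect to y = 112*y^3/15 - 252*y^2/5 - 4466*y/15 - 1288/5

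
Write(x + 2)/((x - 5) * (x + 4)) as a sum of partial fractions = 2/(9*(x + 4)) + 7/(9*(x - 5))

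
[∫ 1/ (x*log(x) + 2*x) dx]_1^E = log(3/2)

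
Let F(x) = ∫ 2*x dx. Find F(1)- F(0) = 1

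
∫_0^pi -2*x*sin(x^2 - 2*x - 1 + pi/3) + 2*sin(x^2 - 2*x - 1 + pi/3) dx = -sin(pi/6 + 1) + sin(-pi^2 + pi/6 + 1)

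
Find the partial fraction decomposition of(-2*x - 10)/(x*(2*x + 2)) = 4/(x + 1) - 5/x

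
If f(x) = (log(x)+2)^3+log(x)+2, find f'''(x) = (6*log(x)^2 + 6*log(x) - 4)/x^3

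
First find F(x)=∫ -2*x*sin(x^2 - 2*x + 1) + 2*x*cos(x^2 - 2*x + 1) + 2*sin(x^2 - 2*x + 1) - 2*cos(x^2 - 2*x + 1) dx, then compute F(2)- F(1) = -1 + cos(1) + sin(1)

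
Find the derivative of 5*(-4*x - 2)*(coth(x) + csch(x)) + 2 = (20*x*cosh(x) + 20*x - 20*sinh(x) - 10*sinh(2*x) + 10*cosh(x) + 10)/sinh(x)^2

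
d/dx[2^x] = 2^x*log(2)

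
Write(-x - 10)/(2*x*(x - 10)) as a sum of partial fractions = -1/(x - 10) + 1/(2*x)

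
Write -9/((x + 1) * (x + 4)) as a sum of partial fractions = 3/(x + 4) - 3/(x + 1)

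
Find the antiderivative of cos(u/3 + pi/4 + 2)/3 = sin(u/3 + pi/4 + 2) + C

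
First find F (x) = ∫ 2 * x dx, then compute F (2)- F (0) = 4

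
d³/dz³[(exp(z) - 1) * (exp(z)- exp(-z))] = (8*exp(3*z) - exp(2*z) - 1)*exp(-z)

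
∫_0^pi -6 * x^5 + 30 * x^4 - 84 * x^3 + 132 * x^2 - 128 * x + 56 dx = -(2 + (-1 + pi)^2)^3 - (-1 + pi)^2 + 28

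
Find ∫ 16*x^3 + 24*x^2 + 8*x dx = 4*x^4 + 8*x^3 + 4*x^2 + C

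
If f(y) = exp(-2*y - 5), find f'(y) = -2*exp(-2*y - 5)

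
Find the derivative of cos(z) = -sin(z)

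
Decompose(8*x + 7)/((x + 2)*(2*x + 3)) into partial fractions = -10/(2*x + 3) + 9/(x + 2)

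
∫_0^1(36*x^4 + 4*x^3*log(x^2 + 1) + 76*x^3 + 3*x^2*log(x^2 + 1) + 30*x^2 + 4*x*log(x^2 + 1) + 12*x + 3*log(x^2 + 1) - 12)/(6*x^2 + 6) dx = 6 - 25*log(2)/6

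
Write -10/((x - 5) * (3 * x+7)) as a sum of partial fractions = 15/(11*(3*x + 7)) - 5/(11*(x - 5))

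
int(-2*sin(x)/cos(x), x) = 2*log(3*cos(x)) + C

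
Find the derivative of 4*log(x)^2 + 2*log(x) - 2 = (8*log(x) + 2)/x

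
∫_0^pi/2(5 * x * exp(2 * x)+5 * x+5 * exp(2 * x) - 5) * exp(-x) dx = 5*pi*(-exp(-pi/2) + exp(pi/2))/2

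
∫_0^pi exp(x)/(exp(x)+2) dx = -log(3/2) + log(1 + exp(pi)/2)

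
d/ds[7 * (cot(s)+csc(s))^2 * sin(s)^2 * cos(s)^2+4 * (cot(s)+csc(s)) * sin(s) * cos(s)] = -29*sin(s)/2 - 18*sin(2*s) - 21*sin(3*s)/2 - 7*sin(4*s)/2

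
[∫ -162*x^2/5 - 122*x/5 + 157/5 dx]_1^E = 2*(-3*E - 4)^3/5 - 234/5 - 5*exp(2) - 7*E + 4*(-3*E - 4)^2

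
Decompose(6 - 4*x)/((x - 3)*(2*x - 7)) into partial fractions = -16/(2*x - 7) + 6/(x - 3)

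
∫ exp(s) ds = exp(s) + C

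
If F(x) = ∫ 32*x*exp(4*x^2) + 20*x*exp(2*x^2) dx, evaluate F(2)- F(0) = -9 + 5*exp(8) + 4*exp(16)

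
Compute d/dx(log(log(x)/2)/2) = 1/(2*x*log(x))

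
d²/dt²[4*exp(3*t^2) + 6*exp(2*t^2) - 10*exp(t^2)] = 144*t^2*exp(3*t^2) + 96*t^2*exp(2*t^2) - 40*t^2*exp(t^2) + 24*exp(3*t^2) + 24*exp(2*t^2) - 20*exp(t^2)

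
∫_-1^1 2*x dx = 0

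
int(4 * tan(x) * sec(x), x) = 4*sec(x) + C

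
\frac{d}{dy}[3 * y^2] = 6*y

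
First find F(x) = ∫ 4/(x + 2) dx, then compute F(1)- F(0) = -4*log(2) + 4*log(3)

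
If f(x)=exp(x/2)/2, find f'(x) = exp(x/2)/4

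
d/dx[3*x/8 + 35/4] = 3/8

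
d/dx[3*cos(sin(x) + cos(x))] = -3*sqrt(2)*sin(sqrt(2)*sin(x + pi/4))*cos(x + pi/4)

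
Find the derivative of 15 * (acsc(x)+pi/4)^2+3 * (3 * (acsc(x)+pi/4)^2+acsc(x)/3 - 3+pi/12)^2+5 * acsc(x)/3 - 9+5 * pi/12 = (-5184*acsc(x)^3 - 3888*pi*acsc(x)^2 - 864*acsc(x)^2 - 972*pi^2*acsc(x) - 432*pi*acsc(x) + 3712*acsc(x) - 81*pi^3 - 54*pi^2 + 208 + 928*pi)/(48*x^2*sqrt(1 - 1/x^2))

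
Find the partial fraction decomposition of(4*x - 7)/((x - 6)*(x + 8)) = 39/(14*(x + 8)) + 17/(14*(x - 6))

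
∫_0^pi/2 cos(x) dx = 1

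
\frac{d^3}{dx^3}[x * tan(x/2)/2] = 3*x*tan(x/2)^4/8 + x*tan(x/2)^2/2 + x/8 + 3*tan(x/2)^3/4 + 3*tan(x/2)/4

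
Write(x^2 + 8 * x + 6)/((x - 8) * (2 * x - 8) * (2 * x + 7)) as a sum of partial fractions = -13/(230*(2*x + 7)) - 9/(20*(x - 4)) + 67/(92*(x - 8))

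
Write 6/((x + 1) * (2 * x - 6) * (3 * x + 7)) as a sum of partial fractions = 27/(64*(3*x + 7)) - 3/(16*(x + 1)) + 3/(64*(x - 3))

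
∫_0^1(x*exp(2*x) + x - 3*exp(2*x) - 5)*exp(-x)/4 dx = -3*E/4 + 3*exp(-1)/4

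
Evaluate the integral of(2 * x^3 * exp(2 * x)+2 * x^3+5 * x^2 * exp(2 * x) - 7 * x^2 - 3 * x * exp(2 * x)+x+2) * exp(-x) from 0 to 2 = -11*exp(-2) + 11*exp(2)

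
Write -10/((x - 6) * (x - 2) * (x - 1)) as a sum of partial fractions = -2/(x - 1) + 5/(2*(x - 2)) - 1/(2*(x - 6))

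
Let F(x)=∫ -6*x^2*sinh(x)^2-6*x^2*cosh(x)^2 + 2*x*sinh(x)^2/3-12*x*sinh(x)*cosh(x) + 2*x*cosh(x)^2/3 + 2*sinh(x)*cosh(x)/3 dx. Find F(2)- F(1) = -34*sinh(4)/3 + 8*sinh(2)/3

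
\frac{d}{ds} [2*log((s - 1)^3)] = 6/(s - 1)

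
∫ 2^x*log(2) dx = 2^x + C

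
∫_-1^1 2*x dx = 0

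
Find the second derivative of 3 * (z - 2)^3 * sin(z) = -3*z^3*sin(z) + 18*z^2*sin(z) + 18*z^2*cos(z) - 18*z*sin(z) - 72*z*cos(z) - 12*sin(z) + 72*cos(z)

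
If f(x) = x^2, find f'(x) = 2*x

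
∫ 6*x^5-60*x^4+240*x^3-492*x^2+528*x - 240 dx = x^6 - 12*x^5 + 60*x^4 - 164*x^3 + 264*x^2 - 240*x + C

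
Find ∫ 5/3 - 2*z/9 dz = -z^2/9 + 5*z/3 + C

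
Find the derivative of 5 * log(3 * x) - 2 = 5/x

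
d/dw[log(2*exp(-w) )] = -1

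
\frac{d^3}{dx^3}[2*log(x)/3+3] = 4/(3*x^3)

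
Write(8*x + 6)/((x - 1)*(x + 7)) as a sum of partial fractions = 25/(4*(x + 7)) + 7/(4*(x - 1))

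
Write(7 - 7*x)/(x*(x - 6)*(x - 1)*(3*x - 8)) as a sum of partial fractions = 63/(80*(3*x - 8)) - 7/(60*(x - 6)) - 7/(48*x)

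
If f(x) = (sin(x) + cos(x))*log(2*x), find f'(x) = sqrt(2)*(x*log(x)*cos(x + pi/4) + x*log(2)*cos(x + pi/4) + sin(x + pi/4))/x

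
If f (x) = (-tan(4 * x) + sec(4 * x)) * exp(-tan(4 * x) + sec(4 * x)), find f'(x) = (4*tan(4*x)^3 - 8*tan(4*x)^2*sec(4*x) - 4*tan(4*x)^2 + 4*tan(4*x)*sec(4*x)^2 + 4*tan(4*x)*sec(4*x) + 4*tan(4*x) - 4*sec(4*x) - 4)*exp(-tan(4*x) + sec(4*x))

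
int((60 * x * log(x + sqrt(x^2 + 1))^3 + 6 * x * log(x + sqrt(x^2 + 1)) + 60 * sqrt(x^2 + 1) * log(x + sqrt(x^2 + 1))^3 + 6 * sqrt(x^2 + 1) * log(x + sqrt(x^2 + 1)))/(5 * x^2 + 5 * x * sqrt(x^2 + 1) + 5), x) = 3*(log(x + sqrt(x^2 + 1))^2 + 1/5)*log(x + sqrt(x^2 + 1))^2 + C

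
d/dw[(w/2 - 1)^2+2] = w/2 - 1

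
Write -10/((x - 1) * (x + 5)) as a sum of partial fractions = 5/(3*(x + 5)) - 5/(3*(x - 1))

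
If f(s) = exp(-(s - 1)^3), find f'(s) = (-3*s^2 + 6*s - 3)*exp(-s^3 + 3*s^2 - 3*s + 1)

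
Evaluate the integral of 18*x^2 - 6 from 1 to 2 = 36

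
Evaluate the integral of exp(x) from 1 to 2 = -E + exp(2)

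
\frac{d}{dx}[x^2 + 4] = 2*x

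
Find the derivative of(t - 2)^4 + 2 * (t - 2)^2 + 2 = 4*t^3 - 24*t^2 + 52*t - 40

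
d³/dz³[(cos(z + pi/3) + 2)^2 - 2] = 4*sin(z + pi/3) + 4*cos(2*z + pi/6)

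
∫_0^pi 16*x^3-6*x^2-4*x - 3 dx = 1 + (1 + pi + 2*pi^2)*(-2*pi - 1 + 2*pi^2)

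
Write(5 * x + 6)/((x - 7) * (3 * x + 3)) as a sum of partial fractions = -1/(24*(x + 1)) + 41/(24*(x - 7))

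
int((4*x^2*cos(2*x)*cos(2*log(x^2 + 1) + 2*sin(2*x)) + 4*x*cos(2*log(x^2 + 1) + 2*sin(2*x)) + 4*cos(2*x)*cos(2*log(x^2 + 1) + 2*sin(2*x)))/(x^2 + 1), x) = sin(2*(log(x^2 + 1) + sin(2*x))) + C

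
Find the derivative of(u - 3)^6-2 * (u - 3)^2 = 6*u^5 - 90*u^4 + 540*u^3 - 1620*u^2 + 2426*u - 1446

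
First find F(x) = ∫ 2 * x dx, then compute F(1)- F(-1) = 0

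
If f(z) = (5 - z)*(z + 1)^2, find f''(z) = 6 - 6*z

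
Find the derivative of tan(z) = cos(z)^(-2)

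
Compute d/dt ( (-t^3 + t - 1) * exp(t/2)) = -t^3*exp(t/2)/2 - 3*t^2*exp(t/2) + t*exp(t/2)/2 + exp(t/2)/2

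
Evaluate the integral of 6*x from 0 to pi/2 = 3*pi^2/4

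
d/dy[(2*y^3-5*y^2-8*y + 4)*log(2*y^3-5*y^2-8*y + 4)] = 6*y^2*log(2*y^3 - 5*y^2 - 8*y + 4) + 6*y^2 - 10*y*log(2*y^3 - 5*y^2 - 8*y + 4) - 10*y - 8*log(2*y^3 - 5*y^2 - 8*y + 4) - 8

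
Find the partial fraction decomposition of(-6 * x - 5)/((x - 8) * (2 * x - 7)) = 52/(9*(2*x - 7)) - 53/(9*(x - 8))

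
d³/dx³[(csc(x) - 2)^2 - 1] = 4*(-1 + 2/sin(x) + 6/sin(x)^2 - 6/sin(x)^3)*cos(x)/sin(x)^2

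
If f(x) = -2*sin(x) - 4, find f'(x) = -2*cos(x)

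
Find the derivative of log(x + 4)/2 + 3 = 1/(2*x + 8)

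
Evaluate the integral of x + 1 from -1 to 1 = 2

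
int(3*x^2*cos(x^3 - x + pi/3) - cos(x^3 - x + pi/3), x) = sin(x^3 - x + pi/3) + C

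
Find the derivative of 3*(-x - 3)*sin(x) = -3*x*cos(x) - 3*sin(x) - 9*cos(x)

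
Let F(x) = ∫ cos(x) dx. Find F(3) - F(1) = -sin(1) + sin(3)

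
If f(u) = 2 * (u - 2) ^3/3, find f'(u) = 2*u^2 - 8*u + 8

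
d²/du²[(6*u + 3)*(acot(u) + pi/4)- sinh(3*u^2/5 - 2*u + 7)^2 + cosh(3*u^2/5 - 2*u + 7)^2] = (6*u - 12)/(u^4 + 2*u^2 + 1)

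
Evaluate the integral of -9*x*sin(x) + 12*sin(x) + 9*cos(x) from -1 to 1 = 18*cos(1)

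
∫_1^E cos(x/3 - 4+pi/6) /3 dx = sin(-4 + pi/6 + E/3) - cos((pi + 11)/3)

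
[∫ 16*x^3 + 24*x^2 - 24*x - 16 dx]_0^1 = -16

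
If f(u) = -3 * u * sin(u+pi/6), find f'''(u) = 3*u*cos(u + pi/6) + 9*sin(u + pi/6)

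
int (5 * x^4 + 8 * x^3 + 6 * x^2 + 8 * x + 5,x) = x^5 + 2*x^4 + 2*x^3 + 4*x^2 + 5*x + C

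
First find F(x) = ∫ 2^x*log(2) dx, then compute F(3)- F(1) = 6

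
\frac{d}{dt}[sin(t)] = cos(t)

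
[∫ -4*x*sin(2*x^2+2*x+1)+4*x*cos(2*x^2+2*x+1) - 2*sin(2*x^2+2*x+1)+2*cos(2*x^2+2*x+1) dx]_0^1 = sin(5) - sin(1) - cos(1) + cos(5)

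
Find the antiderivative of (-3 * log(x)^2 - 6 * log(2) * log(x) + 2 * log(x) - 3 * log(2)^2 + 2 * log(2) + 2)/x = (-log(2*x)^2 + log(2*x) + 2)*log(2*x) + C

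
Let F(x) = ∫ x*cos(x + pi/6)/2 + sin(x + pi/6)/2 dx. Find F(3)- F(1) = 3*sin(pi/6 + 3)/2 - sin(pi/6 + 1)/2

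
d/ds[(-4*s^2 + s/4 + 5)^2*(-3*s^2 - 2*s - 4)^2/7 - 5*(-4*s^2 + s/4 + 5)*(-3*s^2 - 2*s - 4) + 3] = 1152*s^7/7 + 174*s^6 + 3099*s^5/56 - 5135*s^4/28 - 4237*s^3/7 - 951*s^2/4 + 167*s/7 + 825/7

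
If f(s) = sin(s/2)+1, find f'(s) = cos(s/2)/2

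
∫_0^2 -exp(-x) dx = -1 + exp(-2)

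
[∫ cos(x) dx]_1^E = -sin(1) + sin(E)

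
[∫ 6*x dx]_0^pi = 3*pi^2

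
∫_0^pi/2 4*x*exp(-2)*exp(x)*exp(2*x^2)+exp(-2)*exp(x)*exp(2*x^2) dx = -exp(-2) + exp(-2 + pi/2 + pi^2/2)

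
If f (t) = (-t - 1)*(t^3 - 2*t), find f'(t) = -4*t^3 - 3*t^2 + 4*t + 2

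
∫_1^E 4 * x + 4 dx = -8 + 2*(1 + E)^2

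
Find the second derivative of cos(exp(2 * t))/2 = -2*(exp(2*t)*cos(exp(2*t)) + sin(exp(2*t)))*exp(2*t)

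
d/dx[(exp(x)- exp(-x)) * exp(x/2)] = (3*exp(5*x/2) + exp(x/2))*exp(-x)/2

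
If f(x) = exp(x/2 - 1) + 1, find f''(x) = exp(x/2 - 1)/4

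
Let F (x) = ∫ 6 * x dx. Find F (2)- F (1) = 9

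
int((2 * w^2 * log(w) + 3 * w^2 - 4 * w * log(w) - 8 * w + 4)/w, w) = (w - 2)^2*(log(w) + 1) + C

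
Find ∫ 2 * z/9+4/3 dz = z^2/9 + 4*z/3 + C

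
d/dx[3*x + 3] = 3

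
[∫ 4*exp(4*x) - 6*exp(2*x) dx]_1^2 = -4*exp(4) + 3*exp(2) + exp(8)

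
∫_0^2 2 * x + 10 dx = 24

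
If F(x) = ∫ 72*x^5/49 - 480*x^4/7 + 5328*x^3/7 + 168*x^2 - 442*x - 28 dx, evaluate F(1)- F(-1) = 200/7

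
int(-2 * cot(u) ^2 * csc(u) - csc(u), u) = cot(u)*csc(u) + C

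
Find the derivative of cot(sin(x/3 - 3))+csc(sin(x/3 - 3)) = -cos(x/3 - 3)*cot(sin(x/3 - 3))^2/3 - cos(x/3 - 3)*cot(sin(x/3 - 3))*csc(sin(x/3 - 3))/3 - cos(x/3 - 3)/3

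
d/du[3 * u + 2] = 3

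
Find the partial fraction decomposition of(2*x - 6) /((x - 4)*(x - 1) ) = 4/(3*(x - 1)) + 2/(3*(x - 4))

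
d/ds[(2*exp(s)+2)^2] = 8*exp(2*s) + 8*exp(s)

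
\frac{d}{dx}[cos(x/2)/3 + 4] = -sin(x/2)/6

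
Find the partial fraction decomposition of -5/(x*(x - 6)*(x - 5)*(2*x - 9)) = -40/(27*(2*x - 9)) + 1/(x - 5) - 5/(18*(x - 6)) + 1/(54*x)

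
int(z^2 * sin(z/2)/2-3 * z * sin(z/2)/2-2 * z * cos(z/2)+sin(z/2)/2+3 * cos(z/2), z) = (-z^2 + 3*z - 1)*cos(z/2) + C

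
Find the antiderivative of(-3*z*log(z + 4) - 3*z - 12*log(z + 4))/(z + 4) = -3*z*log(z + 4) + C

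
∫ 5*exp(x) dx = 5*exp(x) + C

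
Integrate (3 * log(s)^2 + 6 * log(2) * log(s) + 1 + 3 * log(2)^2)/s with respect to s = log(2*s)^3 + log(2*s) + C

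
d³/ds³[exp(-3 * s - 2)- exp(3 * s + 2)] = (-27*exp(6*s + 4) - 27)*exp(-3*s - 2)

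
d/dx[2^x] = 2^x*log(2)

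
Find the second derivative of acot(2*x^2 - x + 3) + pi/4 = (48*x^4 - 48*x^3 + 64*x^2 - 26*x - 34)/(16*x^8 - 32*x^7 + 120*x^6 - 152*x^5 + 297*x^4 - 236*x^3 + 296*x^2 - 120*x + 100)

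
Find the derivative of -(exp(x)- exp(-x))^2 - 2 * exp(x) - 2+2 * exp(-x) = (-2*exp(4*x) - 2*exp(3*x) - 2*exp(x) + 2)*exp(-2*x)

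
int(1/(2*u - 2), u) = log(2*u - 2)/2 + C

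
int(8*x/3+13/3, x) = 4*x^2/3 + 13*x/3 + C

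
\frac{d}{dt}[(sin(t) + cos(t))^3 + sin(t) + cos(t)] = sqrt(2)*(3*sin(3*t + pi/4) + 5*cos(t + pi/4))/2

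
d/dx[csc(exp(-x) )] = exp(-x)*cot(exp(-x))*csc(exp(-x))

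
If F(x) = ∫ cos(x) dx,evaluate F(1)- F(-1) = 2*sin(1)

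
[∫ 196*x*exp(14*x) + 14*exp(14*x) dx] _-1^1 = 14*exp(-14) + 14*exp(14)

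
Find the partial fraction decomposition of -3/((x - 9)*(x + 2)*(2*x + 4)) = 3/(242*(x + 2)) + 3/(22*(x + 2)^2) - 3/(242*(x - 9))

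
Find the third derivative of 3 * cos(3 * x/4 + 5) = 81*sin(3*x/4 + 5)/64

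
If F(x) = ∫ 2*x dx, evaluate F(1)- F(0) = 1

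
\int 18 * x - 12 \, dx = 9*x^2 - 12*x + C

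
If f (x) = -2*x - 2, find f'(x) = -2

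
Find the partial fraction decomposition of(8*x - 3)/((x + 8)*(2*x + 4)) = 67/(12*(x + 8)) - 19/(12*(x + 2))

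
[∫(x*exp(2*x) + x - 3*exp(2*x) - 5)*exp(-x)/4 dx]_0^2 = -exp(2)/2 + exp(-2)/2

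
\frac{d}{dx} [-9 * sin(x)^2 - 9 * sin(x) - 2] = -9*(2*sin(x) + 1)*cos(x)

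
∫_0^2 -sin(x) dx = -1 + cos(2)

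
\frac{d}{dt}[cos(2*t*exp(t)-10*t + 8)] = 2*(-t*exp(t) - exp(t) + 5)*sin(2*t*exp(t) - 10*t + 8)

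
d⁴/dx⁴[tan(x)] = 24*tan(x)^5 + 40*tan(x)^3 + 16*tan(x)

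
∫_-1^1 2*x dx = 0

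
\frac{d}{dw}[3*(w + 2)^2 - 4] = 6*w + 12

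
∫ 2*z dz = z^2 + C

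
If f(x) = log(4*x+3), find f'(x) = 4/(4*x + 3)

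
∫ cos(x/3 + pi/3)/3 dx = sin((x + pi)/3) + C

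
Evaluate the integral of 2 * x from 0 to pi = pi^2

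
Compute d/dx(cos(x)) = -sin(x)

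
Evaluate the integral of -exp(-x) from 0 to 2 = -1 + exp(-2)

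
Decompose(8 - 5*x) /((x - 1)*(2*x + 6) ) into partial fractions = -23/(8*(x + 3)) + 3/(8*(x - 1))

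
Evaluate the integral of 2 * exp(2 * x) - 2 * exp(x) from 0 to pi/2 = (-1 + exp(pi/2))^2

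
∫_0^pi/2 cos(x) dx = 1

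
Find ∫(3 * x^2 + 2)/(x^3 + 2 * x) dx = log(3*x^3 + 6*x) + C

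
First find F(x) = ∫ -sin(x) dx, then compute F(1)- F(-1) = 0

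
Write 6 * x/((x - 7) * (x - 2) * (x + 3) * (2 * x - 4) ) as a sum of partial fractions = 9/(250*(x + 3)) - 3/(25*(x - 2)) - 6/(25*(x - 2)^2) + 21/(250*(x - 7))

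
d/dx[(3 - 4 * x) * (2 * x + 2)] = -16*x - 2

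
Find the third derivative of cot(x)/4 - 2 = -3*cot(x)^4/2 - 2*cot(x)^2 - 1/2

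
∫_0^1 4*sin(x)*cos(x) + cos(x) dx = -cos(2) + sin(1) + 1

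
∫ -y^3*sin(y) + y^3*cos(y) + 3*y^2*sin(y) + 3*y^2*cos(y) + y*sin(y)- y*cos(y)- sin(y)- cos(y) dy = sqrt(2)*y*(y^2 - 1)*sin(y + pi/4) + C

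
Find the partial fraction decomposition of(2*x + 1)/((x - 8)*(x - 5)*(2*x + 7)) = -24/(391*(2*x + 7)) - 11/(51*(x - 5)) + 17/(69*(x - 8))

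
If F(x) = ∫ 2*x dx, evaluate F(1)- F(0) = 1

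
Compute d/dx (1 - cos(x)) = sin(x)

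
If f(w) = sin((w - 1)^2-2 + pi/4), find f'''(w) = -8*w^3*cos(w^2 - 2*w - 1 + pi/4) + 24*w^2*cos(w^2 - 2*w - 1 + pi/4) - 12*w*sin(w^2 - 2*w - 1 + pi/4) - 24*w*cos(w^2 - 2*w - 1 + pi/4) + 12*sin(w^2 - 2*w - 1 + pi/4) + 8*cos(w^2 - 2*w - 1 + pi/4)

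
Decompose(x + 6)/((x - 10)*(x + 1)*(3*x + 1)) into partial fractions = -51/(62*(3*x + 1)) + 5/(22*(x + 1)) + 16/(341*(x - 10))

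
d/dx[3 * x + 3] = 3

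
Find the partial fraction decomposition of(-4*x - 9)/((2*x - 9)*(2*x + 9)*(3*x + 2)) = 57/(713*(3*x + 2)) + 1/(23*(2*x + 9)) - 3/(31*(2*x - 9))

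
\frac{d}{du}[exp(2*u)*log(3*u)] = (2*u*exp(2*u)*log(u) + 2*u*exp(2*u)*log(3) + exp(2*u))/u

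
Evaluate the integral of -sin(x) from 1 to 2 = -cos(1) + cos(2)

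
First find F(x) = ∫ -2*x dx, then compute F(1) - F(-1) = 0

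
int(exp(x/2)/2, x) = exp(x/2) + C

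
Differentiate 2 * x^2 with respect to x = 4*x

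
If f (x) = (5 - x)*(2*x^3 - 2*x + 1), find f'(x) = -8*x^3 + 30*x^2 + 4*x - 11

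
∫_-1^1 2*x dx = 0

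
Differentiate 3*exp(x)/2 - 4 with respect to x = 3*exp(x)/2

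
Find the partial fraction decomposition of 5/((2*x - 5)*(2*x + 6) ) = 5/(11*(2*x - 5)) - 5/(22*(x + 3))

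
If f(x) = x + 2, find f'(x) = 1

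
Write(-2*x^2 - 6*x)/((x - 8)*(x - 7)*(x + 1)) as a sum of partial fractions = 1/(18*(x + 1)) + 35/(2*(x - 7)) - 176/(9*(x - 8))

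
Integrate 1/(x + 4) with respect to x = log(x/2 + 2) + C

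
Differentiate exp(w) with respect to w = exp(w)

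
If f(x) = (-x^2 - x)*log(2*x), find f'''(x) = (1 - 2*x)/x^2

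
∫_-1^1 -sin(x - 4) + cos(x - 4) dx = cos(3) + sin(5) - cos(5) - sin(3)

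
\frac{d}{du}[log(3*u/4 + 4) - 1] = 3/(3*u + 16)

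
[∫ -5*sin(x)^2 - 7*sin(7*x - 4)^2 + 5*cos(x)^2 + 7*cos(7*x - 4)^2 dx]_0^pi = 0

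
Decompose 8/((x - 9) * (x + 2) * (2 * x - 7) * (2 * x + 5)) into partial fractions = -8/(69*(2*x + 5)) - 8/(363*(2*x - 7)) + 8/(121*(x + 2)) + 8/(2783*(x - 9))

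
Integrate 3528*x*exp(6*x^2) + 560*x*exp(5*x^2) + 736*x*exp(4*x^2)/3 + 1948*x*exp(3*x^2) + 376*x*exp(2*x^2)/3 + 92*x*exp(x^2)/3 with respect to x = 2*(441*exp(5*x^2) + 84*exp(4*x^2) + 46*exp(3*x^2) + 487*exp(2*x^2) + 47*exp(x^2) + 23)*exp(x^2)/3 + C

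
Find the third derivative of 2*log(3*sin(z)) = 4*cos(z)/sin(z)^3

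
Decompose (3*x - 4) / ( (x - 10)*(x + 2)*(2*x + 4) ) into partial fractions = -13/(144*(x + 2)) + 5/(12*(x + 2)^2) + 13/(144*(x - 10))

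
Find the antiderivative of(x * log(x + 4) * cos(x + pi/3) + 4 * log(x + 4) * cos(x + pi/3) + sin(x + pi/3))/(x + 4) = log(x + 4)*sin(x + pi/3) + C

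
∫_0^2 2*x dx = 4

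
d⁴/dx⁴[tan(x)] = 24*tan(x)^5 + 40*tan(x)^3 + 16*tan(x)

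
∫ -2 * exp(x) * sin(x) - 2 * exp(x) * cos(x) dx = -2*exp(x)*sin(x) + C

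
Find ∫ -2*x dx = -x^2 + C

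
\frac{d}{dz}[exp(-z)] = -exp(-z)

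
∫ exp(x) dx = exp(x) + C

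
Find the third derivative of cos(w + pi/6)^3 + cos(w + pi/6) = (-54*sin(w)^2 - 54*sqrt(3)*sin(w)*cos(w) + 61)*sin(w + pi/6)/4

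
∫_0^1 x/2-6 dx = -23/4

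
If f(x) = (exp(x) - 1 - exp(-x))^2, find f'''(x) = (8*exp(4*x) - 2*exp(3*x) - 2*exp(x) - 8)*exp(-2*x)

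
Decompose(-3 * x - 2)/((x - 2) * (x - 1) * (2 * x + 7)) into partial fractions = 34/(99*(2*x + 7)) + 5/(9*(x - 1)) - 8/(11*(x - 2))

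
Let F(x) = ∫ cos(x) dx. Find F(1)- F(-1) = 2*sin(1)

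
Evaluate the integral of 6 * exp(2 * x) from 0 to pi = -3 + 3*exp(2*pi)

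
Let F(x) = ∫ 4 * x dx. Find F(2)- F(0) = 8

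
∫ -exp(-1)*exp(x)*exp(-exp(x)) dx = exp(-exp(x) - 1) + C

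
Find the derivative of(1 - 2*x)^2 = 8*x - 4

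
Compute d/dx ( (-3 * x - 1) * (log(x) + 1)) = (-3*x*log(x) - 6*x - 1)/x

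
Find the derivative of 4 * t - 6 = 4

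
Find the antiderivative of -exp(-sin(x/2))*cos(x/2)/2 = exp(-sin(x/2)) + C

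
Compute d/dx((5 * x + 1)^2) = 50*x + 10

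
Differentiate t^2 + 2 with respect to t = 2*t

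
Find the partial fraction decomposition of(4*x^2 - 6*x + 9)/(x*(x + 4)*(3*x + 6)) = 97/(24*(x + 4)) - 37/(12*(x + 2)) + 3/(8*x)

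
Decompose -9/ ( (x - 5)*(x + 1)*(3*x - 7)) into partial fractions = 81/(80*(3*x - 7)) - 3/(20*(x + 1)) - 3/(16*(x - 5))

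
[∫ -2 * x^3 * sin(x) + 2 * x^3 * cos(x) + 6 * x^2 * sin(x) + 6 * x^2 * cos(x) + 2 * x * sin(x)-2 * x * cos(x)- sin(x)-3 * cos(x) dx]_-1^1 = -2*sin(1)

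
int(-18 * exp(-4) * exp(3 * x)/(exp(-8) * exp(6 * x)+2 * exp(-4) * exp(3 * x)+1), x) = (-5*exp(3*x) + exp(4))/(exp(3*x) + exp(4)) + C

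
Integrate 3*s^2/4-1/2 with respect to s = s^3/4 - s/2 + C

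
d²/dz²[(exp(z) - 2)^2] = 4*exp(2*z) - 4*exp(z)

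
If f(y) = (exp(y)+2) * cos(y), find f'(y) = sqrt(2)*exp(y)*cos(y + pi/4) - 2*sin(y)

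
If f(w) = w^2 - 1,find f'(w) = 2*w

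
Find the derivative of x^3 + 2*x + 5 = 3*x^2 + 2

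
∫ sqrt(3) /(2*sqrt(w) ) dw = sqrt(3)*sqrt(w) + C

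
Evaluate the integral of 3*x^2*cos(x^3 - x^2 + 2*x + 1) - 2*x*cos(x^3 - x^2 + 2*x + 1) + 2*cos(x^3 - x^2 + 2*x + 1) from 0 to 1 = -sin(1) + sin(3)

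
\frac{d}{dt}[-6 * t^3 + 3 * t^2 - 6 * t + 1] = -18*t^2 + 6*t - 6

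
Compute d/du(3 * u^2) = 6*u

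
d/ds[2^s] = 2^s*log(2)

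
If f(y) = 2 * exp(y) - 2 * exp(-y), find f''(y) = (2*exp(2*y) - 2)*exp(-y)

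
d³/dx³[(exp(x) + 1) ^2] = 8*exp(2*x) + 2*exp(x)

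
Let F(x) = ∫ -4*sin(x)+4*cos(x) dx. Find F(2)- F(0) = -4 + 4*cos(2) + 4*sin(2)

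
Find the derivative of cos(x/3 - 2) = -sin(x/3 - 2)/3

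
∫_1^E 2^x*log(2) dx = -2 + 2^E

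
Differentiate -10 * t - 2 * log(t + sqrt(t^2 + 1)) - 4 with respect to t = (-10*t^2 - 10*t*sqrt(t^2 + 1) - 2*t - 2*sqrt(t^2 + 1) - 10)/(t^2 + t*sqrt(t^2 + 1) + 1)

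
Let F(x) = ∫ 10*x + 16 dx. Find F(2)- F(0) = 52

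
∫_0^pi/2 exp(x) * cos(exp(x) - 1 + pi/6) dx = sin(-1 + pi/6 + exp(pi/2)) - 1/2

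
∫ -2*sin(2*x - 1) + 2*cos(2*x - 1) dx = sin(2*x - 1) + cos(2*x - 1) + C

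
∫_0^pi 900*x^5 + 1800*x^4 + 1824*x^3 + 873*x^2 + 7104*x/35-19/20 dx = -19*pi/20 + 192*pi^2/35 + 3*pi^3 + 6*(4*pi + 6*pi^2 + 5*pi^3)^2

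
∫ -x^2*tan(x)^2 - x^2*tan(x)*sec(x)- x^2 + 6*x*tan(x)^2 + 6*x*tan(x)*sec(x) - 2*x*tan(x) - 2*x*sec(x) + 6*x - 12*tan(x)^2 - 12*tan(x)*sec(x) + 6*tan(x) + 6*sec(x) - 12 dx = (tan(x) + sec(x))*(-x^2 + 6*x - 12) + C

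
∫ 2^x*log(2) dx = 2^x + C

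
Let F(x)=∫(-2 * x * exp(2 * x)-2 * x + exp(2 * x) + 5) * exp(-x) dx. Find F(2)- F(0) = -exp(2) + exp(-2)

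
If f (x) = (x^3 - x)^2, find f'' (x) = 30*x^4 - 24*x^2 + 2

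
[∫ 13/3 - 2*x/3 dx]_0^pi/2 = (-4 + pi/6)*(1 - pi/2) + 4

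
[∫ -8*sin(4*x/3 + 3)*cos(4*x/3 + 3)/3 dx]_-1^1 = cos(26/3)/2 - cos(10/3)/2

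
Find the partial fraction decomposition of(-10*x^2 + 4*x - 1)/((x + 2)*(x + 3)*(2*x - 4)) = -103/(10*(x + 3)) + 49/(8*(x + 2)) - 33/(40*(x - 2))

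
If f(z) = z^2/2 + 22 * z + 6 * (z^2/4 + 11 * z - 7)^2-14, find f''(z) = 9*z^2/2 + 198*z + 1411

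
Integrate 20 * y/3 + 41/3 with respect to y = 10*y^2/3 + 41*y/3 + C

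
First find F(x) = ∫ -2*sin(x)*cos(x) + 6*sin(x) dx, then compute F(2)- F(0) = -4 + (-3 + cos(2))^2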